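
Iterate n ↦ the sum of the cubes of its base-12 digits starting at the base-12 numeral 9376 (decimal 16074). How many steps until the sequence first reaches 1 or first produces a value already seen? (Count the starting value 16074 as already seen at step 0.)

9

16074 = (9,3,7,6)_12 → 9³ + 3³ + 7³ + 6³ = 1315
1315 = (9,1,7)_12 → 9³ + 1³ + 7³ = 1073
1073 = (7,5,5)_12 → 7³ + 5³ + 5³ = 593
593 = (4,1,5)_12 → 4³ + 1³ + 5³ = 190
190 = (1,3,10)_12 → 1³ + 3³ + 10³ = 1028
1028 = (7,1,8)_12 → 7³ + 1³ + 8³ = 856
856 = (5,11,4)_12 → 5³ + 11³ + 4³ = 1520
1520 = (10,6,8)_12 → 10³ + 6³ + 8³ = 1728
1728 = (1,0,0,0)_12 → 1³ + 0³ + 0³ + 0³ = 1  — reached 1.
That took 9 steps.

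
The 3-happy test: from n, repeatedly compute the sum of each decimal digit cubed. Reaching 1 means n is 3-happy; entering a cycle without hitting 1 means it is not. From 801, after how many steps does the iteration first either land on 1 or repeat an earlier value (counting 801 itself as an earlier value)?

3

801 → 8³ + 0³ + 1³ = 512 + 0 + 1 = 513
513 → 5³ + 1³ + 3³ = 125 + 1 + 27 = 153
153 → 1³ + 5³ + 3³ = 1 + 125 + 27 = 153  — 153 repeats.
That took 3 steps.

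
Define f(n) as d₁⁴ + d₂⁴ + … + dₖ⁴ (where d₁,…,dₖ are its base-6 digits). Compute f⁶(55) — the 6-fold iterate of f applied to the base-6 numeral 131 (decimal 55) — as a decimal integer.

1331

55 = (1,3,1)_6 → 1⁴ + 3⁴ + 1⁴ = 1 + 81 + 1 = 83
83 = (2,1,5)_6 → 2⁴ + 1⁴ + 5⁴ = 16 + 1 + 625 = 642
642 = (2,5,5,0)_6 → 2⁴ + 5⁴ + 5⁴ + 0⁴ = 16 + 625 + 625 + 0 = 1266
1266 = (5,5,1,0)_6 → 5⁴ + 5⁴ + 1⁴ + 0⁴ = 625 + 625 + 1 + 0 = 1251
1251 = (5,4,4,3)_6 → 5⁴ + 4⁴ + 4⁴ + 3⁴ = 625 + 256 + 256 + 81 = 1218
1218 = (5,3,5,0)_6 → 5⁴ + 3⁴ + 5⁴ + 0⁴ = 625 + 81 + 625 + 0 = 1331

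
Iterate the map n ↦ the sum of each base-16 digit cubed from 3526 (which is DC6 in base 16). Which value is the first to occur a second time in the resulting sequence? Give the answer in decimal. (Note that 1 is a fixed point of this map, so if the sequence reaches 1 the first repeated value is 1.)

3526 = (13,12,6)_16 → 4141
4141 = (1,0,2,13)_16 → 2206
2206 = (8,9,14)_16 → 3985
3985 = (15,9,1)_16 → 4105
4105 = (1,0,0,9)_16 → 730
730 = (2,13,10)_16 → 3205
3205 = (12,8,5)_16 → 2365
2365 = (9,3,13)_16 → 2953
2953 = (11,8,9)_16 → 2572
2572 = (10,0,12)_16 → 2728
2728 = (10,10,8)_16 → 2512
2512 = (9,13,0)_16 → 2926
2926 = (11,6,14)_16 → 4291
4291 = (1,0,12,3)_16 → 1756
1756 = (6,13,12)_16 → 4141  — 4141 already appeared earlier.

4141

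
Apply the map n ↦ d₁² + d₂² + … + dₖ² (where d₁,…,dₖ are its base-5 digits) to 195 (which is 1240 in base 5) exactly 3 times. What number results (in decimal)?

13

195 = (1,2,4,0)_5 → 1² + 2² + 4² + 0² = 21
21 = (4,1)_5 → 4² + 1² = 17
17 = (3,2)_5 → 3² + 2² = 13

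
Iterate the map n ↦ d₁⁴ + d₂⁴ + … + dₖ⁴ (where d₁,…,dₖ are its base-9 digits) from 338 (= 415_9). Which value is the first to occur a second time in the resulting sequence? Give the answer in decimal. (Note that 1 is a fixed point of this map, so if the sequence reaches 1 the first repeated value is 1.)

4098

338 = (4,1,5)_9 → 4⁴ + 1⁴ + 5⁴ = 882
882 = (1,1,8,0)_9 → 1⁴ + 1⁴ + 8⁴ + 0⁴ = 4098
4098 = (5,5,5,3)_9 → 5⁴ + 5⁴ + 5⁴ + 3⁴ = 1956
1956 = (2,6,1,3)_9 → 2⁴ + 6⁴ + 1⁴ + 3⁴ = 1394
1394 = (1,8,1,8)_9 → 1⁴ + 8⁴ + 1⁴ + 8⁴ = 8194
8194 = (1,2,2,1,4)_9 → 1⁴ + 2⁴ + 2⁴ + 1⁴ + 4⁴ = 290
290 = (3,5,2)_9 → 3⁴ + 5⁴ + 2⁴ = 722
722 = (8,8,2)_9 → 8⁴ + 8⁴ + 2⁴ = 8208
8208 = (1,2,2,3,0)_9 → 1⁴ + 2⁴ + 2⁴ + 3⁴ + 0⁴ = 114
114 = (1,3,6)_9 → 1⁴ + 3⁴ + 6⁴ = 1378
1378 = (1,8,0,1)_9 → 1⁴ + 8⁴ + 0⁴ + 1⁴ = 4098  — 4098 already appeared earlier.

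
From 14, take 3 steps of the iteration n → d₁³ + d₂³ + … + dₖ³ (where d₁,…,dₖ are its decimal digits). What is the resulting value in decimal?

92

14 → 1³ + 4³ = 65
65 → 6³ + 5³ = 341
341 → 3³ + 4³ + 1³ = 92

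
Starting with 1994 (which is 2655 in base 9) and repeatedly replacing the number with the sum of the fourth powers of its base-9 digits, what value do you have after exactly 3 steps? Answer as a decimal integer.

1994 = (2,6,5,5)_9 → 2⁴ + 6⁴ + 5⁴ + 5⁴ = 16 + 1296 + 625 + 625 = 2562
2562 = (3,4,5,6)_9 → 3⁴ + 4⁴ + 5⁴ + 6⁴ = 81 + 256 + 625 + 1296 = 2258
2258 = (3,0,7,8)_9 → 3⁴ + 0⁴ + 7⁴ + 8⁴ = 81 + 0 + 2401 + 4096 = 6578

6578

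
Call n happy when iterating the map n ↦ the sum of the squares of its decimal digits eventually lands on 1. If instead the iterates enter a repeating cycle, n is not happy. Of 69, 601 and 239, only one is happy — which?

69: 69 → 117 → 51 → 26 → 40 → 16 → 37 → 58 → 89 → 145 → 42 → 20 → 4 → 16  — repeats 16 (not happy)
601: 601 → 37 → 58 → 89 → 145 → 42 → 20 → 4 → 16 → 37  — repeats 37 (not happy)
239: 239 → 94 → 97 → 130 → 10 → 1  — reaches 1 (happy)

239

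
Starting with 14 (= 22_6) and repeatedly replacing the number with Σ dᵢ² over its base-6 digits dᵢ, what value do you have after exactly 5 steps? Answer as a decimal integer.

29

14 = (2,2)_6 → 2² + 2² = 4 + 4 = 8
8 = (1,2)_6 → 1² + 2² = 1 + 4 = 5
5 = (5)_6 → 5² = 25
25 = (4,1)_6 → 4² + 1² = 16 + 1 = 17
17 = (2,5)_6 → 2² + 5² = 4 + 25 = 29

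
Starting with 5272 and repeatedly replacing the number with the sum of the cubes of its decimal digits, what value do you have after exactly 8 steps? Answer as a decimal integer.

5272 → 5³ + 2³ + 7³ + 2³ = 484
484 → 4³ + 8³ + 4³ = 640
640 → 6³ + 4³ + 0³ = 280
280 → 2³ + 8³ + 0³ = 520
520 → 5³ + 2³ + 0³ = 133
133 → 1³ + 3³ + 3³ = 55
55 → 5³ + 5³ = 250
250 → 2³ + 5³ + 0³ = 133

133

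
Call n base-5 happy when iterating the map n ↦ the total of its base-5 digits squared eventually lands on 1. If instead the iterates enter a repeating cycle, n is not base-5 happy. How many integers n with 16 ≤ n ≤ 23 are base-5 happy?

2

16: 16 → 10 → 4 → 16  — not base-5 happy
17: 17 → 13 → 13  — not base-5 happy
18: 18 → 18  — not base-5 happy
19: 19 → 25 → 1  — base-5 happy
20: 20 → 16 → 10 → 4 → 16  — not base-5 happy
21: 21 → 17 → 13 → 13  — not base-5 happy
22: 22 → 20 → 16 → 10 → 4 → 16  — not base-5 happy
23: 23 → 25 → 1  — base-5 happy
base-5 happy: 19, 23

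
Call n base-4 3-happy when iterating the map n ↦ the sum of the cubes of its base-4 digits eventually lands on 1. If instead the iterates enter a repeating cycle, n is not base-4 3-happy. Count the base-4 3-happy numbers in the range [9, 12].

9: 9 → 9  (repeats 9)
10: 10 → 16 → 1  (reaches 1)
11: 11 → 35 → 35  (repeats 35)
12: 12 → 27 → 36 → 9 → 9  (repeats 9)
base-4 3-happy: 10

1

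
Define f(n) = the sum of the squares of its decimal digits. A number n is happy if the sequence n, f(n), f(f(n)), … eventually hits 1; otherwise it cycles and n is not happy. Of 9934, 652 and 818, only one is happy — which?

9934: 9934 → 187 → 114 → 18 → 65 → 61 → 37 → 58 → 89 → 145 → 42 → 20 → 4 → 16 → 37  — repeats 37 (not happy)
652: 652 → 65 → 61 → 37 → 58 → 89 → 145 → 42 → 20 → 4 → 16 → 37  — repeats 37 (not happy)
818: 818 → 129 → 86 → 100 → 1  — reaches 1 (happy)

818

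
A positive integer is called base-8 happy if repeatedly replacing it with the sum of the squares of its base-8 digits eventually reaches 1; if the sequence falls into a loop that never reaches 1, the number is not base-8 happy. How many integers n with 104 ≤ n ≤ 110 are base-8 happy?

104: 104 → 26 → 13 → 26  (repeats 26)
105: 105 → 27 → 18 → 8 → 1  (reaches 1)
106: 106 → 30 → 45 → 50 → 40 → 25 → 10 → 5 → 25  (repeats 25)
107: 107 → 35 → 25 → 10 → 5 → 25  (repeats 25)
108: 108 → 42 → 29 → 34 → 20 → 20  (repeats 20)
109: 109 → 51 → 45 → 50 → 40 → 25 → 10 → 5 → 25  (repeats 25)
110: 110 → 62 → 85 → 30 → 45 → 50 → 40 → 25 → 10 → 5 → 25  (repeats 25)
base-8 happy: 105

1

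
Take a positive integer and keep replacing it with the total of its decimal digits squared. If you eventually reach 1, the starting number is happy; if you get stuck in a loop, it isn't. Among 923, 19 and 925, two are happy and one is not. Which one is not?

923: 923 → 94 → 97 → 130 → 10 → 1  — reaches 1 (happy)
19: 19 → 82 → 68 → 100 → 1  — reaches 1 (happy)
925: 925 → 110 → 2 → 4 → 16 → 37 → 58 → 89 → 145 → 42 → 20 → 4  — repeats 4 (not happy)

925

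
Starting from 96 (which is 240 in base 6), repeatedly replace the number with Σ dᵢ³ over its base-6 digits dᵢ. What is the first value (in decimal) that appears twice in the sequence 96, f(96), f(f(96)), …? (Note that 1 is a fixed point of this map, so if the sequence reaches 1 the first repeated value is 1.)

9

96 = (2,4,0)_6 → 72
72 = (2,0,0)_6 → 8
8 = (1,2)_6 → 9
9 = (1,3)_6 → 28
28 = (4,4)_6 → 128
128 = (3,3,2)_6 → 62
62 = (1,4,2)_6 → 73
73 = (2,0,1)_6 → 9  — 9 already appeared earlier.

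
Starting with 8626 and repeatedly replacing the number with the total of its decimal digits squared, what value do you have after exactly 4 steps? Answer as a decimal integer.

8626 → 8² + 6² + 2² + 6² = 140
140 → 1² + 4² + 0² = 17
17 → 1² + 7² = 50
50 → 5² + 0² = 25

25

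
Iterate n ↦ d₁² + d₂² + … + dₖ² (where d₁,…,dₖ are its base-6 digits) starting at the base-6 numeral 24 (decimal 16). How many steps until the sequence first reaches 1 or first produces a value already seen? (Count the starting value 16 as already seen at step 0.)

9

16 = (2,4)_6 → 2² + 4² = 4 + 16 = 20
20 = (3,2)_6 → 3² + 2² = 9 + 4 = 13
13 = (2,1)_6 → 2² + 1² = 4 + 1 = 5
5 = (5)_6 → 5² = 25
25 = (4,1)_6 → 4² + 1² = 16 + 1 = 17
17 = (2,5)_6 → 2² + 5² = 4 + 25 = 29
29 = (4,5)_6 → 4² + 5² = 16 + 25 = 41
41 = (1,0,5)_6 → 1² + 0² + 5² = 1 + 0 + 25 = 26
26 = (4,2)_6 → 4² + 2² = 16 + 4 = 20  — 20 repeats.
That took 9 steps.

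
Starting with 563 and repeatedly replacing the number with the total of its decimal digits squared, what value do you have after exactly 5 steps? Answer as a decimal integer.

563 → 5² + 6² + 3² = 25 + 36 + 9 = 70
70 → 7² + 0² = 49 + 0 = 49
49 → 4² + 9² = 16 + 81 = 97
97 → 9² + 7² = 81 + 49 = 130
130 → 1² + 3² + 0² = 1 + 9 + 0 = 10

10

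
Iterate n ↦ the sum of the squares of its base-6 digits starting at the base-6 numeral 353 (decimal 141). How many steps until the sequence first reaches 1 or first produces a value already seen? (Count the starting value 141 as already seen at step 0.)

13

141 = (3,5,3)_6 → 3² + 5² + 3² = 9 + 25 + 9 = 43
43 = (1,1,1)_6 → 1² + 1² + 1² = 1 + 1 + 1 = 3
3 = (3)_6 → 3² = 9
9 = (1,3)_6 → 1² + 3² = 1 + 9 = 10
10 = (1,4)_6 → 1² + 4² = 1 + 16 = 17
17 = (2,5)_6 → 2² + 5² = 4 + 25 = 29
29 = (4,5)_6 → 4² + 5² = 16 + 25 = 41
41 = (1,0,5)_6 → 1² + 0² + 5² = 1 + 0 + 25 = 26
26 = (4,2)_6 → 4² + 2² = 16 + 4 = 20
20 = (3,2)_6 → 3² + 2² = 9 + 4 = 13
13 = (2,1)_6 → 2² + 1² = 4 + 1 = 5
5 = (5)_6 → 5² = 25
25 = (4,1)_6 → 4² + 1² = 16 + 1 = 17  — 17 repeats.
That took 13 steps.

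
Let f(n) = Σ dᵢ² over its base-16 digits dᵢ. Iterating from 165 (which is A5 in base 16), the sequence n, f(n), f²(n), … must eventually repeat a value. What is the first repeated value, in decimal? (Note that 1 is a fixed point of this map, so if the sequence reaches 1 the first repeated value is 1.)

169

165 = (10,5)_16 → 10² + 5² = 125
125 = (7,13)_16 → 7² + 13² = 218
218 = (13,10)_16 → 13² + 10² = 269
269 = (1,0,13)_16 → 1² + 0² + 13² = 170
170 = (10,10)_16 → 10² + 10² = 200
200 = (12,8)_16 → 12² + 8² = 208
208 = (13,0)_16 → 13² + 0² = 169
169 = (10,9)_16 → 10² + 9² = 181
181 = (11,5)_16 → 11² + 5² = 146
146 = (9,2)_16 → 9² + 2² = 85
85 = (5,5)_16 → 5² + 5² = 50
50 = (3,2)_16 → 3² + 2² = 13
13 = (13)_16 → 13² = 169  — 169 already appeared earlier.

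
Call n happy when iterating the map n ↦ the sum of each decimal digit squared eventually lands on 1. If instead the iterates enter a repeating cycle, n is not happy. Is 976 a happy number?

976 → 9² + 7² + 6² = 166
166 → 1² + 6² + 6² = 73
73 → 7² + 3² = 58
58 → 5² + 8² = 89
89 → 8² + 9² = 145
145 → 1² + 4² + 5² = 42
42 → 4² + 2² = 20
20 → 2² + 0² = 4
4 → 4² = 16
16 → 1² + 6² = 37
37 → 3² + 7² = 58  — 58 already seen; the sequence cycles without reaching 1.

not happy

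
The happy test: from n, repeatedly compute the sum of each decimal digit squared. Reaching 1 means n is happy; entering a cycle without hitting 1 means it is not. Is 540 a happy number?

not happy

540 → 5² + 4² + 0² = 25 + 16 + 0 = 41
41 → 4² + 1² = 16 + 1 = 17
17 → 1² + 7² = 1 + 49 = 50
50 → 5² + 0² = 25 + 0 = 25
25 → 2² + 5² = 4 + 25 = 29
29 → 2² + 9² = 4 + 81 = 85
85 → 8² + 5² = 64 + 25 = 89
89 → 8² + 9² = 64 + 81 = 145
145 → 1² + 4² + 5² = 1 + 16 + 25 = 42
42 → 4² + 2² = 16 + 4 = 20
20 → 2² + 0² = 4 + 0 = 4
4 → 4² = 16
16 → 1² + 6² = 1 + 36 = 37
37 → 3² + 7² = 9 + 49 = 58
58 → 5² + 8² = 25 + 64 = 89  — 89 already seen; the sequence cycles without reaching 1.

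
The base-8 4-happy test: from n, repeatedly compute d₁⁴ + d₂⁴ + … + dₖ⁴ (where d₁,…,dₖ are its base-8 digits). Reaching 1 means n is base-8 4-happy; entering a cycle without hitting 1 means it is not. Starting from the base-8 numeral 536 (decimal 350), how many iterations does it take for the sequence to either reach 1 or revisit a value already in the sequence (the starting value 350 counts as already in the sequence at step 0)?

350 = (5,3,6)_8 → 5⁴ + 3⁴ + 6⁴ = 2002
2002 = (3,7,2,2)_8 → 3⁴ + 7⁴ + 2⁴ + 2⁴ = 2514
2514 = (4,7,2,2)_8 → 4⁴ + 7⁴ + 2⁴ + 2⁴ = 2689
2689 = (5,2,0,1)_8 → 5⁴ + 2⁴ + 0⁴ + 1⁴ = 642
642 = (1,2,0,2)_8 → 1⁴ + 2⁴ + 0⁴ + 2⁴ = 33
33 = (4,1)_8 → 4⁴ + 1⁴ = 257
257 = (4,0,1)_8 → 4⁴ + 0⁴ + 1⁴ = 257  — 257 repeats.
That took 7 steps.

7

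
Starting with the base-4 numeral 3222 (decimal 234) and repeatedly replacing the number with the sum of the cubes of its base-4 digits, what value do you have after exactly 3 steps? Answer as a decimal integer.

234 = (3,2,2,2)_4 → 3³ + 2³ + 2³ + 2³ = 51
51 = (3,0,3)_4 → 3³ + 0³ + 3³ = 54
54 = (3,1,2)_4 → 3³ + 1³ + 2³ = 36

36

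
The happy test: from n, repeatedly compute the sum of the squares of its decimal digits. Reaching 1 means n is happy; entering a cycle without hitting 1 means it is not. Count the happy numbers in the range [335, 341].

1

335: 335 → 43 → 25 → 29 → 85 → 89 → 145 → 42 → 20 → 4 → 16 → 37 → 58 → 89  — not happy
336: 336 → 54 → 41 → 17 → 50 → 25 → 29 → 85 → 89 → 145 → 42 → 20 → 4 → 16 → 37 → 58 → 89  — not happy
337: 337 → 67 → 85 → 89 → 145 → 42 → 20 → 4 → 16 → 37 → 58 → 89  — not happy
338: 338 → 82 → 68 → 100 → 1  — happy
339: 339 → 99 → 162 → 41 → 17 → 50 → 25 → 29 → 85 → 89 → 145 → 42 → 20 → 4 → 16 → 37 → 58 → 89  — not happy
340: 340 → 25 → 29 → 85 → 89 → 145 → 42 → 20 → 4 → 16 → 37 → 58 → 89  — not happy
341: 341 → 26 → 40 → 16 → 37 → 58 → 89 → 145 → 42 → 20 → 4 → 16  — not happy
happy: 338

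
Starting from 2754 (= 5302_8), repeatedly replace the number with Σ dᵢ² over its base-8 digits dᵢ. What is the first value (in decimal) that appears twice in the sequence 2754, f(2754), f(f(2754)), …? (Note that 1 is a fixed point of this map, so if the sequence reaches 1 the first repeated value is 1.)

2754 = (5,3,0,2)_8 → 5² + 3² + 0² + 2² = 25 + 9 + 0 + 4 = 38
38 = (4,6)_8 → 4² + 6² = 16 + 36 = 52
52 = (6,4)_8 → 6² + 4² = 36 + 16 = 52  — 52 already appeared earlier.

52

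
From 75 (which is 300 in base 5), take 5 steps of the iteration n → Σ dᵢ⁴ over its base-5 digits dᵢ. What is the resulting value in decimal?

593

75 = (3,0,0)_5 → 3⁴ + 0⁴ + 0⁴ = 81
81 = (3,1,1)_5 → 3⁴ + 1⁴ + 1⁴ = 83
83 = (3,1,3)_5 → 3⁴ + 1⁴ + 3⁴ = 163
163 = (1,1,2,3)_5 → 1⁴ + 1⁴ + 2⁴ + 3⁴ = 99
99 = (3,4,4)_5 → 3⁴ + 4⁴ + 4⁴ = 593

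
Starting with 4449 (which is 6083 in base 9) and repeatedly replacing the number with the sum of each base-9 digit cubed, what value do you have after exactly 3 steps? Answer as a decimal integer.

4449 = (6,0,8,3)_9 → 755
755 = (1,0,2,8)_9 → 521
521 = (6,3,8)_9 → 755

755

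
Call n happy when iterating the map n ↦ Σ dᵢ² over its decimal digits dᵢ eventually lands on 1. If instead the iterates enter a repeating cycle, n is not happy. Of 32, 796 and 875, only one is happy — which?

32: 32 → 13 → 10 → 1  — reaches 1 (happy)
796: 796 → 166 → 73 → 58 → 89 → 145 → 42 → 20 → 4 → 16 → 37 → 58  — repeats 58 (not happy)
875: 875 → 138 → 74 → 65 → 61 → 37 → 58 → 89 → 145 → 42 → 20 → 4 → 16 → 37  — repeats 37 (not happy)

32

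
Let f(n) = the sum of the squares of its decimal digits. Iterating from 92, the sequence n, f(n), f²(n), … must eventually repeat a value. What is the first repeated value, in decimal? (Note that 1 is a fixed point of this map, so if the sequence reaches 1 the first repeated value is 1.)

89

92 → 9² + 2² = 85
85 → 8² + 5² = 89
89 → 8² + 9² = 145
145 → 1² + 4² + 5² = 42
42 → 4² + 2² = 20
20 → 2² + 0² = 4
4 → 4² = 16
16 → 1² + 6² = 37
37 → 3² + 7² = 58
58 → 5² + 8² = 89  — 89 already appeared earlier.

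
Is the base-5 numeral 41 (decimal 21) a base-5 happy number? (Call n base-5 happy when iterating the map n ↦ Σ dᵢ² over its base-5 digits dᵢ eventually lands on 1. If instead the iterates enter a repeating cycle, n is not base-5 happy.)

not base-5 happy

21 = (4,1)_5 → 17
17 = (3,2)_5 → 13
13 = (2,3)_5 → 13  — 13 already seen; the sequence cycles without reaching 1.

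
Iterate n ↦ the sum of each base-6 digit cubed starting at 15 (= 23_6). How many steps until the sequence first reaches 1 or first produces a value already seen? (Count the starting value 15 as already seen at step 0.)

15 = (2,3)_6 → 35
35 = (5,5)_6 → 250
250 = (1,0,5,4)_6 → 190
190 = (5,1,4)_6 → 190  — 190 repeats.
That took 4 steps.

4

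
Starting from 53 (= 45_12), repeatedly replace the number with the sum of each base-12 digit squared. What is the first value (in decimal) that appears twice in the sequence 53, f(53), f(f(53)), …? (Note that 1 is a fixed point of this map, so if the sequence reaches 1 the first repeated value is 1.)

53 = (4,5)_12 → 4² + 5² = 16 + 25 = 41
41 = (3,5)_12 → 3² + 5² = 9 + 25 = 34
34 = (2,10)_12 → 2² + 10² = 4 + 100 = 104
104 = (8,8)_12 → 8² + 8² = 64 + 64 = 128
128 = (10,8)_12 → 10² + 8² = 100 + 64 = 164
164 = (1,1,8)_12 → 1² + 1² + 8² = 1 + 1 + 64 = 66
66 = (5,6)_12 → 5² + 6² = 25 + 36 = 61
61 = (5,1)_12 → 5² + 1² = 25 + 1 = 26
26 = (2,2)_12 → 2² + 2² = 4 + 4 = 8
8 = (8)_12 → 8² = 64
64 = (5,4)_12 → 5² + 4² = 25 + 16 = 41  — 41 already appeared earlier.

41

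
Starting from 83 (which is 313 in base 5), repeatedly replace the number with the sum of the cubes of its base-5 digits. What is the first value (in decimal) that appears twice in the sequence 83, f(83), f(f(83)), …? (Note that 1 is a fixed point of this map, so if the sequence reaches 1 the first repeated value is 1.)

83 = (3,1,3)_5 → 3³ + 1³ + 3³ = 27 + 1 + 27 = 55
55 = (2,1,0)_5 → 2³ + 1³ + 0³ = 8 + 1 + 0 = 9
9 = (1,4)_5 → 1³ + 4³ = 1 + 64 = 65
65 = (2,3,0)_5 → 2³ + 3³ + 0³ = 8 + 27 + 0 = 35
35 = (1,2,0)_5 → 1³ + 2³ + 0³ = 1 + 8 + 0 = 9  — 9 already appeared earlier.

9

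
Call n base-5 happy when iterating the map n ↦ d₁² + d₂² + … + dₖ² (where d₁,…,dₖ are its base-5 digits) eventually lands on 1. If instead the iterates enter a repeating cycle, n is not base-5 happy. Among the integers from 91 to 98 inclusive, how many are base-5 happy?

3

91: 91 → 19 → 25 → 1  — base-5 happy
92: 92 → 22 → 20 → 16 → 10 → 4 → 16  — not base-5 happy
93: 93 → 27 → 5 → 1  — base-5 happy
94: 94 → 34 → 18 → 18  — not base-5 happy
95: 95 → 25 → 1  — base-5 happy
96: 96 → 26 → 2 → 4 → 16 → 10 → 4  — not base-5 happy
97: 97 → 29 → 17 → 13 → 13  — not base-5 happy
98: 98 → 34 → 18 → 18  — not base-5 happy
base-5 happy: 91, 93, 95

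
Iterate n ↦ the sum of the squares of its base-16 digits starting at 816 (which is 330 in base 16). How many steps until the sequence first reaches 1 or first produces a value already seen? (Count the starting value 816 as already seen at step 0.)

15

816 = (3,3,0)_16 → 18
18 = (1,2)_16 → 5
5 = (5)_16 → 25
25 = (1,9)_16 → 82
82 = (5,2)_16 → 29
29 = (1,13)_16 → 170
170 = (10,10)_16 → 200
200 = (12,8)_16 → 208
208 = (13,0)_16 → 169
169 = (10,9)_16 → 181
181 = (11,5)_16 → 146
146 = (9,2)_16 → 85
85 = (5,5)_16 → 50
50 = (3,2)_16 → 13
13 = (13)_16 → 169  — 169 repeats.
That took 15 steps.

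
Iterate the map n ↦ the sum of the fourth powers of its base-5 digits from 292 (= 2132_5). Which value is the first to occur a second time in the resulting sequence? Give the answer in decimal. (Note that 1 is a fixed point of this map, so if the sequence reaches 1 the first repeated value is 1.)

528

292 = (2,1,3,2)_5 → 2⁴ + 1⁴ + 3⁴ + 2⁴ = 16 + 1 + 81 + 16 = 114
114 = (4,2,4)_5 → 4⁴ + 2⁴ + 4⁴ = 256 + 16 + 256 = 528
528 = (4,1,0,3)_5 → 4⁴ + 1⁴ + 0⁴ + 3⁴ = 256 + 1 + 0 + 81 = 338
338 = (2,3,2,3)_5 → 2⁴ + 3⁴ + 2⁴ + 3⁴ = 16 + 81 + 16 + 81 = 194
194 = (1,2,3,4)_5 → 1⁴ + 2⁴ + 3⁴ + 4⁴ = 1 + 16 + 81 + 256 = 354
354 = (2,4,0,4)_5 → 2⁴ + 4⁴ + 0⁴ + 4⁴ = 16 + 256 + 0 + 256 = 528  — 528 already appeared earlier.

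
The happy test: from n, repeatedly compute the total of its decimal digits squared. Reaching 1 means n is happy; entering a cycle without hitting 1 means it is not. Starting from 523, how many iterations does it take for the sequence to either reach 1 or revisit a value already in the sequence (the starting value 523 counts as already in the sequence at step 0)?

523 → 5² + 2² + 3² = 25 + 4 + 9 = 38
38 → 3² + 8² = 9 + 64 = 73
73 → 7² + 3² = 49 + 9 = 58
58 → 5² + 8² = 25 + 64 = 89
89 → 8² + 9² = 64 + 81 = 145
145 → 1² + 4² + 5² = 1 + 16 + 25 = 42
42 → 4² + 2² = 16 + 4 = 20
20 → 2² + 0² = 4 + 0 = 4
4 → 4² = 16
16 → 1² + 6² = 1 + 36 = 37
37 → 3² + 7² = 9 + 49 = 58  — 58 repeats.
That took 11 steps.

11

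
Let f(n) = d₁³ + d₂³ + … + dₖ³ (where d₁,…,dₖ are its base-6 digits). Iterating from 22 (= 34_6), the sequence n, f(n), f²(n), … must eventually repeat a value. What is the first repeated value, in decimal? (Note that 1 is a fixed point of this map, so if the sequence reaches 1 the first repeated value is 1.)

22 = (3,4)_6 → 91
91 = (2,3,1)_6 → 36
36 = (1,0,0)_6 → 1  — reached the fixed point 1.
1 → 1, so 1 is the first repeated value.

1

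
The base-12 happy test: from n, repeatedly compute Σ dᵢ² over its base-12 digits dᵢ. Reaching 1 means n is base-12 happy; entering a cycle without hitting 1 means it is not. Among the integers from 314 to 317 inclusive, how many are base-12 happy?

314: 314 → 12 → 1  — base-12 happy
315: 315 → 17 → 26 → 8 → 64 → 41 → 34 → 104 → 128 → 164 → 66 → 61 → 26  — not base-12 happy
316: 316 → 24 → 4 → 16 → 17 → 26 → 8 → 64 → 41 → 34 → 104 → 128 → 164 → 66 → 61 → 26  — not base-12 happy
317: 317 → 33 → 85 → 50 → 20 → 65 → 50  — not base-12 happy
base-12 happy: 314

1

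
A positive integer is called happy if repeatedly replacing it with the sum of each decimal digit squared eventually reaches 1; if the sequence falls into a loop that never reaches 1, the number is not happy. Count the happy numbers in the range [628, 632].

628: 628 → 104 → 17 → 50 → 25 → 29 → 85 → 89 → 145 → 42 → 20 → 4 → 16 → 37 → 58 → 89  (repeats 89)
629: 629 → 121 → 6 → 36 → 45 → 41 → 17 → 50 → 25 → 29 → 85 → 89 → 145 → 42 → 20 → 4 → 16 → 37 → 58 → 89  (repeats 89)
630: 630 → 45 → 41 → 17 → 50 → 25 → 29 → 85 → 89 → 145 → 42 → 20 → 4 → 16 → 37 → 58 → 89  (repeats 89)
631: 631 → 46 → 52 → 29 → 85 → 89 → 145 → 42 → 20 → 4 → 16 → 37 → 58 → 89  (repeats 89)
632: 632 → 49 → 97 → 130 → 10 → 1  (reaches 1)
happy: 632

1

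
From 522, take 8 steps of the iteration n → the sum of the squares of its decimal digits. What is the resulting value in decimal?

145

522 → 5² + 2² + 2² = 25 + 4 + 4 = 33
33 → 3² + 3² = 9 + 9 = 18
18 → 1² + 8² = 1 + 64 = 65
65 → 6² + 5² = 36 + 25 = 61
61 → 6² + 1² = 36 + 1 = 37
37 → 3² + 7² = 9 + 49 = 58
58 → 5² + 8² = 25 + 64 = 89
89 → 8² + 9² = 64 + 81 = 145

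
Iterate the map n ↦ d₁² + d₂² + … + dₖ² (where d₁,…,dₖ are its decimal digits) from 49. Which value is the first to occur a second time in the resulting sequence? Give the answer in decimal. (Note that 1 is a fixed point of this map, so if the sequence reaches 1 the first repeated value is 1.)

1

49 → 4² + 9² = 16 + 81 = 97
97 → 9² + 7² = 81 + 49 = 130
130 → 1² + 3² + 0² = 1 + 9 + 0 = 10
10 → 1² + 0² = 1 + 0 = 1  — reached the fixed point 1.
1 → 1, so 1 is the first repeated value.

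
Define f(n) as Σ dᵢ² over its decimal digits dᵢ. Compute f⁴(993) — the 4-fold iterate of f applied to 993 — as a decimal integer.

993 → 9² + 9² + 3² = 81 + 81 + 9 = 171
171 → 1² + 7² + 1² = 1 + 49 + 1 = 51
51 → 5² + 1² = 25 + 1 = 26
26 → 2² + 6² = 4 + 36 = 40

40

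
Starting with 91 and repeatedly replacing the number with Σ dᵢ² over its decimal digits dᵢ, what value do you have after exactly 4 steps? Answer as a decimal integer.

1

91 → 9² + 1² = 82
82 → 8² + 2² = 68
68 → 6² + 8² = 100
100 → 1² + 0² + 0² = 1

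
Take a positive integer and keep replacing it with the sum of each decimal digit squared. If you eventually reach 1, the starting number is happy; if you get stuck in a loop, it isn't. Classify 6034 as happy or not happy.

6034 → 61
61 → 37
37 → 58
58 → 89
89 → 145
145 → 42
42 → 20
20 → 4
4 → 16
16 → 37  — 37 already seen; the sequence cycles without reaching 1.

not happy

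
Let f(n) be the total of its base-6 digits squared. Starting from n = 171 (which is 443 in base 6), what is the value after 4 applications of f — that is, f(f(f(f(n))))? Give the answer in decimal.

171 = (4,4,3)_6 → 4² + 4² + 3² = 16 + 16 + 9 = 41
41 = (1,0,5)_6 → 1² + 0² + 5² = 1 + 0 + 25 = 26
26 = (4,2)_6 → 4² + 2² = 16 + 4 = 20
20 = (3,2)_6 → 3² + 2² = 9 + 4 = 13

13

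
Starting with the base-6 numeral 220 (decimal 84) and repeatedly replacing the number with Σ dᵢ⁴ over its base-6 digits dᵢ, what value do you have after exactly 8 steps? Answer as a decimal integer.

84 = (2,2,0)_6 → 2⁴ + 2⁴ + 0⁴ = 32
32 = (5,2)_6 → 5⁴ + 2⁴ = 641
641 = (2,5,4,5)_6 → 2⁴ + 5⁴ + 4⁴ + 5⁴ = 1522
1522 = (1,1,0,1,4)_6 → 1⁴ + 1⁴ + 0⁴ + 1⁴ + 4⁴ = 259
259 = (1,1,1,1)_6 → 1⁴ + 1⁴ + 1⁴ + 1⁴ = 4
4 = (4)_6 → 4⁴ = 256
256 = (1,1,0,4)_6 → 1⁴ + 1⁴ + 0⁴ + 4⁴ = 258
258 = (1,1,1,0)_6 → 1⁴ + 1⁴ + 1⁴ + 0⁴ = 3

3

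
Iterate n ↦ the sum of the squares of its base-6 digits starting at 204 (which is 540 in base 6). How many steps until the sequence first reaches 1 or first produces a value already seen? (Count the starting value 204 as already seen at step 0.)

204 = (5,4,0)_6 → 5² + 4² + 0² = 25 + 16 + 0 = 41
41 = (1,0,5)_6 → 1² + 0² + 5² = 1 + 0 + 25 = 26
26 = (4,2)_6 → 4² + 2² = 16 + 4 = 20
20 = (3,2)_6 → 3² + 2² = 9 + 4 = 13
13 = (2,1)_6 → 2² + 1² = 4 + 1 = 5
5 = (5)_6 → 5² = 25
25 = (4,1)_6 → 4² + 1² = 16 + 1 = 17
17 = (2,5)_6 → 2² + 5² = 4 + 25 = 29
29 = (4,5)_6 → 4² + 5² = 16 + 25 = 41  — 41 repeats.
That took 9 steps.

9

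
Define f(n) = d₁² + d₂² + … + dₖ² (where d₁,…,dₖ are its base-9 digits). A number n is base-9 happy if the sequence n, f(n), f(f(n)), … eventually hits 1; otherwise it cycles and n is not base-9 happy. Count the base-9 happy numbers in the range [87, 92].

1

87: 87 → 37 → 17 → 65 → 53 → 89 → 65  (repeats 65)
88: 88 → 50 → 50  (repeats 50)
89: 89 → 65 → 53 → 89  (repeats 89)
90: 90 → 2 → 4 → 16 → 50 → 50  (repeats 50)
91: 91 → 3 → 9 → 1  (reaches 1)
92: 92 → 6 → 36 → 16 → 50 → 50  (repeats 50)
base-9 happy: 91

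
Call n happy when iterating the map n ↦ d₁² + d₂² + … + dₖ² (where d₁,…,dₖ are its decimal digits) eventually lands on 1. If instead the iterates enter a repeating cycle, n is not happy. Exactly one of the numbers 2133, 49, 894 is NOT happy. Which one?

2133: 2133 → 23 → 13 → 10 → 1  — reaches 1 (happy)
49: 49 → 97 → 130 → 10 → 1  — reaches 1 (happy)
894: 894 → 161 → 38 → 73 → 58 → 89 → 145 → 42 → 20 → 4 → 16 → 37 → 58  — repeats 58 (not happy)

894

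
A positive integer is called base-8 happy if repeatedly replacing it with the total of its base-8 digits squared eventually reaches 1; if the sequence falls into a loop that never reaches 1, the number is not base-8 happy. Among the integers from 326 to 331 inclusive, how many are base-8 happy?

1

326: 326 → 61 → 74 → 6 → 36 → 32 → 16 → 4 → 16  (repeats 16)
327: 327 → 74 → 6 → 36 → 32 → 16 → 4 → 16  (repeats 16)
328: 328 → 26 → 13 → 26  (repeats 26)
329: 329 → 27 → 18 → 8 → 1  (reaches 1)
330: 330 → 30 → 45 → 50 → 40 → 25 → 10 → 5 → 25  (repeats 25)
331: 331 → 35 → 25 → 10 → 5 → 25  (repeats 25)
base-8 happy: 329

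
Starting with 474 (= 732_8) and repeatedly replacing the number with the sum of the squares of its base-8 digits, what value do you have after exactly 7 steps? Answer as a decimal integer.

25

474 = (7,3,2)_8 → 7² + 3² + 2² = 62
62 = (7,6)_8 → 7² + 6² = 85
85 = (1,2,5)_8 → 1² + 2² + 5² = 30
30 = (3,6)_8 → 3² + 6² = 45
45 = (5,5)_8 → 5² + 5² = 50
50 = (6,2)_8 → 6² + 2² = 40
40 = (5,0)_8 → 5² + 0² = 25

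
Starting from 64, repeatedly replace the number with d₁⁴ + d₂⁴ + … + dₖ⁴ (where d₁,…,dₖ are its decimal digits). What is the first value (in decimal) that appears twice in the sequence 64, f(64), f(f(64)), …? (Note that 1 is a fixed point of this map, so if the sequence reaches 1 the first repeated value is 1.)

8208

64 → 1552
1552 → 1267
1267 → 3714
3714 → 2739
2739 → 9059
9059 → 13747
13747 → 5140
5140 → 882
882 → 8208
8208 → 8208  — 8208 already appeared earlier.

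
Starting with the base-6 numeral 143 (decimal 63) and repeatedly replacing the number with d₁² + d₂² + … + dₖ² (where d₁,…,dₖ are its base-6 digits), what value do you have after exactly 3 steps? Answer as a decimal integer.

63 = (1,4,3)_6 → 1² + 4² + 3² = 1 + 16 + 9 = 26
26 = (4,2)_6 → 4² + 2² = 16 + 4 = 20
20 = (3,2)_6 → 3² + 2² = 9 + 4 = 13

13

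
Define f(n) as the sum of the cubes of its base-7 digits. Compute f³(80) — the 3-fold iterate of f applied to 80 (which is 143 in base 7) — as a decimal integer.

92

80 = (1,4,3)_7 → 1³ + 4³ + 3³ = 92
92 = (1,6,1)_7 → 1³ + 6³ + 1³ = 218
218 = (4,3,1)_7 → 4³ + 3³ + 1³ = 92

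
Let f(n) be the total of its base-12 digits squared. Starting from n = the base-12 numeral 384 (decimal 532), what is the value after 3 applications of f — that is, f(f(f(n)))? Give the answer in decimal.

40

532 = (3,8,4)_12 → 3² + 8² + 4² = 9 + 64 + 16 = 89
89 = (7,5)_12 → 7² + 5² = 49 + 25 = 74
74 = (6,2)_12 → 6² + 2² = 36 + 4 = 40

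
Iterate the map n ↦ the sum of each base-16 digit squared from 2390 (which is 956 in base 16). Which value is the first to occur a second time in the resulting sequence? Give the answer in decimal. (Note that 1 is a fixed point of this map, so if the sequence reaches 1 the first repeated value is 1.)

1

2390 = (9,5,6)_16 → 9² + 5² + 6² = 142
142 = (8,14)_16 → 8² + 14² = 260
260 = (1,0,4)_16 → 1² + 0² + 4² = 17
17 = (1,1)_16 → 1² + 1² = 2
2 = (2)_16 → 2² = 4
4 = (4)_16 → 4² = 16
16 = (1,0)_16 → 1² + 0² = 1  — reached the fixed point 1.
1 → 1, so 1 is the first repeated value.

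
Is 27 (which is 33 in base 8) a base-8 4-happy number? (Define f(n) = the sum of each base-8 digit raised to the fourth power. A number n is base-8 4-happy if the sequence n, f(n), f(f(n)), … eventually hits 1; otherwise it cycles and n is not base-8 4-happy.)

base-8 4-happy

27 = (3,3)_8 → 3⁴ + 3⁴ = 81 + 81 = 162
162 = (2,4,2)_8 → 2⁴ + 4⁴ + 2⁴ = 16 + 256 + 16 = 288
288 = (4,4,0)_8 → 4⁴ + 4⁴ + 0⁴ = 256 + 256 + 0 = 512
512 = (1,0,0,0)_8 → 1⁴ + 0⁴ + 0⁴ + 0⁴ = 1 + 0 + 0 + 0 = 1  — reached 1.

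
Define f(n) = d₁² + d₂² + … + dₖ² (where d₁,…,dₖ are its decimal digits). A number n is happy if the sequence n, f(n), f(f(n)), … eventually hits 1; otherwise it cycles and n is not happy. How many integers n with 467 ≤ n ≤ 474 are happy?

1

467: 467 → 101 → 2 → 4 → 16 → 37 → 58 → 89 → 145 → 42 → 20 → 4  (repeats 4)
468: 468 → 116 → 38 → 73 → 58 → 89 → 145 → 42 → 20 → 4 → 16 → 37 → 58  (repeats 58)
469: 469 → 133 → 19 → 82 → 68 → 100 → 1  (reaches 1)
470: 470 → 65 → 61 → 37 → 58 → 89 → 145 → 42 → 20 → 4 → 16 → 37  (repeats 37)
471: 471 → 66 → 72 → 53 → 34 → 25 → 29 → 85 → 89 → 145 → 42 → 20 → 4 → 16 → 37 → 58 → 89  (repeats 89)
472: 472 → 69 → 117 → 51 → 26 → 40 → 16 → 37 → 58 → 89 → 145 → 42 → 20 → 4 → 16  (repeats 16)
473: 473 → 74 → 65 → 61 → 37 → 58 → 89 → 145 → 42 → 20 → 4 → 16 → 37  (repeats 37)
474: 474 → 81 → 65 → 61 → 37 → 58 → 89 → 145 → 42 → 20 → 4 → 16 → 37  (repeats 37)
happy: 469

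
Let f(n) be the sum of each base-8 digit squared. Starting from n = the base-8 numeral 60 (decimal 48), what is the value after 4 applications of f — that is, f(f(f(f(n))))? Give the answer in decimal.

48 = (6,0)_8 → 6² + 0² = 36
36 = (4,4)_8 → 4² + 4² = 32
32 = (4,0)_8 → 4² + 0² = 16
16 = (2,0)_8 → 2² + 0² = 4

4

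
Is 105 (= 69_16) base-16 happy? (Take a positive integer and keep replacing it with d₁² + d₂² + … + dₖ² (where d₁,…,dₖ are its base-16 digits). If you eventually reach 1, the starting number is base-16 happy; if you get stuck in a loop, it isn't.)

105 = (6,9)_16 → 6² + 9² = 117
117 = (7,5)_16 → 7² + 5² = 74
74 = (4,10)_16 → 4² + 10² = 116
116 = (7,4)_16 → 7² + 4² = 65
65 = (4,1)_16 → 4² + 1² = 17
17 = (1,1)_16 → 1² + 1² = 2
2 = (2)_16 → 2² = 4
4 = (4)_16 → 4² = 16
16 = (1,0)_16 → 1² + 0² = 1  — reached 1.

base-16 happy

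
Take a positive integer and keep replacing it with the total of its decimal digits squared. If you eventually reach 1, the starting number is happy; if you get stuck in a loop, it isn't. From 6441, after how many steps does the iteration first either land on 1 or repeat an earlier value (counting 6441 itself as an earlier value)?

14

6441 → 6² + 4² + 4² + 1² = 36 + 16 + 16 + 1 = 69
69 → 6² + 9² = 36 + 81 = 117
117 → 1² + 1² + 7² = 1 + 1 + 49 = 51
51 → 5² + 1² = 25 + 1 = 26
26 → 2² + 6² = 4 + 36 = 40
40 → 4² + 0² = 16 + 0 = 16
16 → 1² + 6² = 1 + 36 = 37
37 → 3² + 7² = 9 + 49 = 58
58 → 5² + 8² = 25 + 64 = 89
89 → 8² + 9² = 64 + 81 = 145
145 → 1² + 4² + 5² = 1 + 16 + 25 = 42
42 → 4² + 2² = 16 + 4 = 20
20 → 2² + 0² = 4 + 0 = 4
4 → 4² = 16  — 16 repeats.
That took 14 steps.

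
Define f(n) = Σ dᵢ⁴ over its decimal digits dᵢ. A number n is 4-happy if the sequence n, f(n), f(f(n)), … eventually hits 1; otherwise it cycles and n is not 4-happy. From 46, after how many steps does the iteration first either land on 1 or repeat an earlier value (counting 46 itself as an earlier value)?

10

46 → 4⁴ + 6⁴ = 1552
1552 → 1⁴ + 5⁴ + 5⁴ + 2⁴ = 1267
1267 → 1⁴ + 2⁴ + 6⁴ + 7⁴ = 3714
3714 → 3⁴ + 7⁴ + 1⁴ + 4⁴ = 2739
2739 → 2⁴ + 7⁴ + 3⁴ + 9⁴ = 9059
9059 → 9⁴ + 0⁴ + 5⁴ + 9⁴ = 13747
13747 → 1⁴ + 3⁴ + 7⁴ + 4⁴ + 7⁴ = 5140
5140 → 5⁴ + 1⁴ + 4⁴ + 0⁴ = 882
882 → 8⁴ + 8⁴ + 2⁴ = 8208
8208 → 8⁴ + 2⁴ + 0⁴ + 8⁴ = 8208  — 8208 repeats.
That took 10 steps.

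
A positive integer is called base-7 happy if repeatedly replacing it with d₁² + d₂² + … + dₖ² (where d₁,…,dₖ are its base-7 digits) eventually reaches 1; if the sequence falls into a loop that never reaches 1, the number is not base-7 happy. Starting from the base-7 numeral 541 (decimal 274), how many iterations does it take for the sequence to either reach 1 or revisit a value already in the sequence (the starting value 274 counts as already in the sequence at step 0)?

274 = (5,4,1)_7 → 5² + 4² + 1² = 42
42 = (6,0)_7 → 6² + 0² = 36
36 = (5,1)_7 → 5² + 1² = 26
26 = (3,5)_7 → 3² + 5² = 34
34 = (4,6)_7 → 4² + 6² = 52
52 = (1,0,3)_7 → 1² + 0² + 3² = 10
10 = (1,3)_7 → 1² + 3² = 10  — 10 repeats.
That took 7 steps.

7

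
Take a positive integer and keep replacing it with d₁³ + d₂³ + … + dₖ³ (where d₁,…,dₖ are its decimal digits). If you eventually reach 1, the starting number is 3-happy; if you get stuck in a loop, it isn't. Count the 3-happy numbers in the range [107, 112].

1

107: 107 → 344 → 155 → 251 → 134 → 92 → 737 → 713 → 371 → 371  — not 3-happy
108: 108 → 513 → 153 → 153  — not 3-happy
109: 109 → 730 → 370 → 370  — not 3-happy
110: 110 → 2 → 8 → 512 → 134 → 92 → 737 → 713 → 371 → 371  — not 3-happy
111: 111 → 3 → 27 → 351 → 153 → 153  — not 3-happy
112: 112 → 10 → 1  — 3-happy
3-happy: 112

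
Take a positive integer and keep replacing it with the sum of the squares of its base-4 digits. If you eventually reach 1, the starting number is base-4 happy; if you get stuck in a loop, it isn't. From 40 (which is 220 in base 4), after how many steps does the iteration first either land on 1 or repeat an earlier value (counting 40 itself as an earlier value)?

40 = (2,2,0)_4 → 2² + 2² + 0² = 8
8 = (2,0)_4 → 2² + 0² = 4
4 = (1,0)_4 → 1² + 0² = 1  — reached 1.
That took 3 steps.

3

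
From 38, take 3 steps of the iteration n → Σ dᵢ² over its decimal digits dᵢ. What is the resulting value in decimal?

89

38 → 3² + 8² = 73
73 → 7² + 3² = 58
58 → 5² + 8² = 89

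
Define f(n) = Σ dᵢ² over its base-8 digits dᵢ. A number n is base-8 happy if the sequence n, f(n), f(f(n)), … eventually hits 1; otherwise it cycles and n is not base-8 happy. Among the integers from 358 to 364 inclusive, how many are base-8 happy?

1

358: 358 → 77 → 27 → 18 → 8 → 1  — base-8 happy
359: 359 → 90 → 14 → 37 → 41 → 26 → 13 → 26  — not base-8 happy
360: 360 → 50 → 40 → 25 → 10 → 5 → 25  — not base-8 happy
361: 361 → 51 → 45 → 50 → 40 → 25 → 10 → 5 → 25  — not base-8 happy
362: 362 → 54 → 72 → 2 → 4 → 16 → 4  — not base-8 happy
363: 363 → 59 → 58 → 53 → 61 → 74 → 6 → 36 → 32 → 16 → 4 → 16  — not base-8 happy
364: 364 → 66 → 5 → 25 → 10 → 5  — not base-8 happy
base-8 happy: 358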